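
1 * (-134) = -134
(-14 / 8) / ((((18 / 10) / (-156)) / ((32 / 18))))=7280 / 27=269.63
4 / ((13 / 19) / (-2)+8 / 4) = 152 / 63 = 2.41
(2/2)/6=1/6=0.17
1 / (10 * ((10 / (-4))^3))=-4 / 625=-0.01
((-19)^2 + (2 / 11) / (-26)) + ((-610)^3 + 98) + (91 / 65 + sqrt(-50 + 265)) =-162291085819 / 715 + sqrt(215) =-226980524.94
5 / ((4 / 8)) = 10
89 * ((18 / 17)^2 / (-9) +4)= 99680 / 289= 344.91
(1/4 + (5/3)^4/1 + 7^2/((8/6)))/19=2.35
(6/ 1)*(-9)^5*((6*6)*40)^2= -734664038400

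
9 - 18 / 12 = 15 / 2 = 7.50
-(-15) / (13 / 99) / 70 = 297 / 182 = 1.63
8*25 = 200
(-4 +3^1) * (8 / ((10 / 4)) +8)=-56 / 5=-11.20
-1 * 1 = -1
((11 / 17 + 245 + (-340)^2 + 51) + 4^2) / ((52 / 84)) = 41380815 / 221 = 187243.51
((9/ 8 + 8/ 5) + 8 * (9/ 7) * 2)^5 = 11809646353408768843/ 1721036800000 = 6861937.15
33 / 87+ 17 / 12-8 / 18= 1411 / 1044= 1.35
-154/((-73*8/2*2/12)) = 231/73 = 3.16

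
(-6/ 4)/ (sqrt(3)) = -sqrt(3)/ 2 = -0.87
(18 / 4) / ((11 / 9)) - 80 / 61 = 3181 / 1342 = 2.37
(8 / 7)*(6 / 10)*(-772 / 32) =-579 / 35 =-16.54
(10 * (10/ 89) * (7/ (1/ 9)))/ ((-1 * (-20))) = 315/ 89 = 3.54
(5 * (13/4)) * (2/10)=13/4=3.25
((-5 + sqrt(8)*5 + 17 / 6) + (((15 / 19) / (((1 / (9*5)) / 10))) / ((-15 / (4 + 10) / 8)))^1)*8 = -1210588 / 57 + 80*sqrt(2) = -21125.25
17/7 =2.43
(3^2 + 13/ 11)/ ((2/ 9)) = 504/ 11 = 45.82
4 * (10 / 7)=40 / 7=5.71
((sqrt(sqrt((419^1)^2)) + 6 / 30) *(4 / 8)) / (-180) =-sqrt(419) / 360- 1 / 1800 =-0.06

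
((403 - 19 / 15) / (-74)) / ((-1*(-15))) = -3013 / 8325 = -0.36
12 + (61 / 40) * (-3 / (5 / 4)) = 8.34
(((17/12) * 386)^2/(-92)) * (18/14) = -10764961/2576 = -4178.94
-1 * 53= -53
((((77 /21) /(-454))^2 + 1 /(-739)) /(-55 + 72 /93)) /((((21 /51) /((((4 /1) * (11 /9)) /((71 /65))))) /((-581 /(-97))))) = 55219595234375 /35709105226444317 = 0.00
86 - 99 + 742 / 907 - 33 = -40980 / 907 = -45.18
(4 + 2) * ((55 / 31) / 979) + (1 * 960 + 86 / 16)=21307997 / 22072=965.39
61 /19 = 3.21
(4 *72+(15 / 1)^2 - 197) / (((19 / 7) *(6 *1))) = 1106 / 57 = 19.40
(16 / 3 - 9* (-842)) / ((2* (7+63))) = 54.17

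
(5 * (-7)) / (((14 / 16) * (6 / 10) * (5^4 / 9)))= -24 / 25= -0.96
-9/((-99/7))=7/11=0.64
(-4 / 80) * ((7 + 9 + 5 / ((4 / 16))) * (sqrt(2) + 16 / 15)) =-9 * sqrt(2) / 5 - 48 / 25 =-4.47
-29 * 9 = -261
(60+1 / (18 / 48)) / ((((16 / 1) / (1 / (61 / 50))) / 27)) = 10575 / 122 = 86.68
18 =18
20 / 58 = 10 / 29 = 0.34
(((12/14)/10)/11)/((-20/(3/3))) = -3/7700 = -0.00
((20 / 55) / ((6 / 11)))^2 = 4 / 9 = 0.44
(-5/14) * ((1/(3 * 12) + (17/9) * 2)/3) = -685/1512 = -0.45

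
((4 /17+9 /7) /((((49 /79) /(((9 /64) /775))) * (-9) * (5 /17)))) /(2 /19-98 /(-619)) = -168170539 /263698400000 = -0.00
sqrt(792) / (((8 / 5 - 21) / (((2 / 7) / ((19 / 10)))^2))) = -12000 * sqrt(22) / 1715833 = -0.03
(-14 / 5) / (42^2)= -1 / 630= -0.00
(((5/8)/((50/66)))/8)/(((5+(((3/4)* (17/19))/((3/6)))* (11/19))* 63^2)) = 3971/882917280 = 0.00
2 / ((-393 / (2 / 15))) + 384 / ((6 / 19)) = 7168316 / 5895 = 1216.00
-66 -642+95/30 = -4229/6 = -704.83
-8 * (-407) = 3256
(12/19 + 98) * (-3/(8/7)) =-19677/76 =-258.91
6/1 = 6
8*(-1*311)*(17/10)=-4229.60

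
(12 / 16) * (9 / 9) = 3 / 4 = 0.75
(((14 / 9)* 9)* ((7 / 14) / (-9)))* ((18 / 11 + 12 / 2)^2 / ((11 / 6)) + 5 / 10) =-602021 / 23958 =-25.13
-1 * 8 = -8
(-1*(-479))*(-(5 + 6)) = -5269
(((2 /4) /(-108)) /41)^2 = 1 /78428736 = 0.00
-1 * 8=-8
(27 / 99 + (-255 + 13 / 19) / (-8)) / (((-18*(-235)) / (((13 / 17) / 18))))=0.00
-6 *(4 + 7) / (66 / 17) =-17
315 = 315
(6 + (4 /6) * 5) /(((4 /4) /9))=84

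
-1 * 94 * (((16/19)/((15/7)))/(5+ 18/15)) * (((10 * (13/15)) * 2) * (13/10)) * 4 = -14233856/26505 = -537.03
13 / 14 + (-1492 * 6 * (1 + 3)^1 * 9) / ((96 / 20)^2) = -97906 / 7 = -13986.57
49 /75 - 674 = -50501 /75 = -673.35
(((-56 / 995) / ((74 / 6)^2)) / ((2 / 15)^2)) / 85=-0.00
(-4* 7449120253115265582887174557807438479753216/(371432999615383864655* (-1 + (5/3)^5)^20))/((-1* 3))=4881679697272184094471374841494470000109108710679301203054841965507228900598573170688/553554138346799272953996181010516528781474650035152313562648658782522964579638248655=8.82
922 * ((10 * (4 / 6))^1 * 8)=147520 / 3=49173.33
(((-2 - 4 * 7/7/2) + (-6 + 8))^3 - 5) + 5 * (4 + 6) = 37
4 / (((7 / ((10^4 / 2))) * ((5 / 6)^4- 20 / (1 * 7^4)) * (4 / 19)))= 8446032000 / 294941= 28636.34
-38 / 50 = -19 / 25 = -0.76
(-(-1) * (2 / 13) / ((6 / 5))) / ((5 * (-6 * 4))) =-1 / 936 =-0.00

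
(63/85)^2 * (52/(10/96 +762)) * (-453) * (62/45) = -30915271296/1321488625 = -23.39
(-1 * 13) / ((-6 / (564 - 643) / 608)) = -312208 / 3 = -104069.33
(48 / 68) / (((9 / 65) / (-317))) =-82420 / 51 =-1616.08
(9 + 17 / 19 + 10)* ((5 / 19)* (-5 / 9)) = -1050 / 361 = -2.91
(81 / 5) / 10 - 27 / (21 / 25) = -10683 / 350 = -30.52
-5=-5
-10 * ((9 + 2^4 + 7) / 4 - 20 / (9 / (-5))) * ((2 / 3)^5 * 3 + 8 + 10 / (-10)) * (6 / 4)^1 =-515140 / 243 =-2119.92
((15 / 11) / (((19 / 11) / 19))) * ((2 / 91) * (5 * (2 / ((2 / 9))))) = 1350 / 91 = 14.84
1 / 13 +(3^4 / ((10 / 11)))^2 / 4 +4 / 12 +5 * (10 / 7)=217554313 / 109200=1992.26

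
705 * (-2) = -1410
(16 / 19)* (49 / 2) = 392 / 19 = 20.63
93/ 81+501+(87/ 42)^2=506.44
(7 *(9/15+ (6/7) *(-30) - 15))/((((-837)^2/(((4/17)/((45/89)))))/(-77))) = 1425424/99247275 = 0.01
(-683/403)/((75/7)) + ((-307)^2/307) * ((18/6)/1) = 27832444/30225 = 920.84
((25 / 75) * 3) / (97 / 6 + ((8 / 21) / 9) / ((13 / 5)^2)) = 63882 / 1033159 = 0.06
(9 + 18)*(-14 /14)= -27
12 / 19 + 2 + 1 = 69 / 19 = 3.63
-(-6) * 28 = 168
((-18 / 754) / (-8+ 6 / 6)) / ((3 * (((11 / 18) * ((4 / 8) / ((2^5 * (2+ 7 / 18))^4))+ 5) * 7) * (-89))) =-2688654508032 / 7367348031003825683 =-0.00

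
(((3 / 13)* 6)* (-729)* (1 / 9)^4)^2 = 0.02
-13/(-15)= 13/15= 0.87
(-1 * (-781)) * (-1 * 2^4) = -12496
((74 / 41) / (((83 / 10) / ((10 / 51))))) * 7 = 51800 / 173553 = 0.30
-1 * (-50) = 50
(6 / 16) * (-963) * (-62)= 22389.75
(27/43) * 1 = 27/43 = 0.63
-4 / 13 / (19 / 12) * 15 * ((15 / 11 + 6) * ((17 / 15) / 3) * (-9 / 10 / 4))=24786 / 13585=1.82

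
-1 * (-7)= 7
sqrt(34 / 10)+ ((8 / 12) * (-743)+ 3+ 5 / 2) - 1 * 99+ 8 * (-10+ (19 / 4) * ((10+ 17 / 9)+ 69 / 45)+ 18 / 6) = -132.94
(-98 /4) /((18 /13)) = -637 /36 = -17.69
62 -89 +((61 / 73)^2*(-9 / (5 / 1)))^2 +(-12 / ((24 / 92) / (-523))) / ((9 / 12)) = 68266346299138 / 2129868075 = 32051.91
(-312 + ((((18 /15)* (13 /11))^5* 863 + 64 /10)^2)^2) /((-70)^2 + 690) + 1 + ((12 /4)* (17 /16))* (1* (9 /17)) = 309934187921960315960858459302011028499081404298713 /2869165398920448647639152526855468750000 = 108022419355.32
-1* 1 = -1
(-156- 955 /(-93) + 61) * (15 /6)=-19700 /93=-211.83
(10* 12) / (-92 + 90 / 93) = -1860 / 1411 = -1.32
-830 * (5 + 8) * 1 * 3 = -32370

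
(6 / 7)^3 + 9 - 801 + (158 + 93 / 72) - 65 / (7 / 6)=-5661911 / 8232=-687.79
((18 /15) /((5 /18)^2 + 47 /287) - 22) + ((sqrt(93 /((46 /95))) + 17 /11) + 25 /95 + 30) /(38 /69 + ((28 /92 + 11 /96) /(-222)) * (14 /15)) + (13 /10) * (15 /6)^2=432 * sqrt(406410) /10909 + 100213569217299 /2043136573720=74.29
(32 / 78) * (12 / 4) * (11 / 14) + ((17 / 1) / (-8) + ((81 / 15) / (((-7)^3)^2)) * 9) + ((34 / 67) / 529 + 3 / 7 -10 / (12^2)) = -7781219331413 / 9757410406380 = -0.80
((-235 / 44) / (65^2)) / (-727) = 47 / 27029860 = 0.00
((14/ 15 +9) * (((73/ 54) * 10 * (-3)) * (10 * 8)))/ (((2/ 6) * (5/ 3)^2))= -174032/ 5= -34806.40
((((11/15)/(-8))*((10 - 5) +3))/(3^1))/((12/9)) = -11/60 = -0.18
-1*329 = -329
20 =20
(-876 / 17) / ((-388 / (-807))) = -176733 / 1649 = -107.18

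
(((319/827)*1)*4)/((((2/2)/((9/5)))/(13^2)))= 1940796/4135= 469.36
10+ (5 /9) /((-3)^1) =265 /27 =9.81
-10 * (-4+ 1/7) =270/7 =38.57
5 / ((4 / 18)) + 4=53 / 2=26.50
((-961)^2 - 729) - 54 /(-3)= 922810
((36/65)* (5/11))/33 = 12/1573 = 0.01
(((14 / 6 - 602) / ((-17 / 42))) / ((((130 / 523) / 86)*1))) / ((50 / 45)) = 2548835793 / 5525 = 461327.75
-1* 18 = -18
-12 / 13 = -0.92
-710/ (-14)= 355/ 7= 50.71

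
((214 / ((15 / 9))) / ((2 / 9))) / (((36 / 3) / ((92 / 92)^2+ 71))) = 17334 / 5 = 3466.80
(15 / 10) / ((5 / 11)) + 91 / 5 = 43 / 2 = 21.50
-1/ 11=-0.09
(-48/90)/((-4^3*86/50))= 5/1032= 0.00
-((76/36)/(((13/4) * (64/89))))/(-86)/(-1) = -1691/160992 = -0.01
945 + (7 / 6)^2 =34069 / 36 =946.36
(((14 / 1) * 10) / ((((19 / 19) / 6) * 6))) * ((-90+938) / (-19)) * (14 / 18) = -831040 / 171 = -4859.88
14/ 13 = 1.08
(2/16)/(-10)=-1/80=-0.01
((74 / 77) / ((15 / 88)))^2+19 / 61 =21587779 / 672525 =32.10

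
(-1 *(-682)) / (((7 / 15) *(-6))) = -1705 / 7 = -243.57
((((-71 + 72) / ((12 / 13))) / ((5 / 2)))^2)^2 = 28561 / 810000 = 0.04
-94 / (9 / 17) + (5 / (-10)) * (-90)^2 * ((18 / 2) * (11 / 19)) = -21280.19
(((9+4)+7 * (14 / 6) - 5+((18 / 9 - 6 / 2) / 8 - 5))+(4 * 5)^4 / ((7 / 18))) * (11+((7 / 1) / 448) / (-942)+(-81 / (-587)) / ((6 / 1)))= 4535381.35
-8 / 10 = -4 / 5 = -0.80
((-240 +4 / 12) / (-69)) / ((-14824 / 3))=-719 / 1022856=-0.00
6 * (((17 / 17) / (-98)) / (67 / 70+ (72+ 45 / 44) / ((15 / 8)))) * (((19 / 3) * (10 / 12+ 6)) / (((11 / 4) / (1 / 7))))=-3116 / 903315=-0.00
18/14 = 9/7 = 1.29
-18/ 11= -1.64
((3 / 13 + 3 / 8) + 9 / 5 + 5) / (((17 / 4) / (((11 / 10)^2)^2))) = 56382491 / 22100000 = 2.55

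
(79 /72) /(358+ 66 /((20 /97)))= 395 /244116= 0.00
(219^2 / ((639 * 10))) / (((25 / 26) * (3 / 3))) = 69277 / 8875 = 7.81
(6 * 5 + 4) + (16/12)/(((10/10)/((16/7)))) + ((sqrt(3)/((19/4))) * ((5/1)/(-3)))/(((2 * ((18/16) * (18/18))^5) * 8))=778/21 - 40960 * sqrt(3)/3365793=37.03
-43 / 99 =-0.43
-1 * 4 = -4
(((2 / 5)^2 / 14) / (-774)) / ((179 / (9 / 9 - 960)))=0.00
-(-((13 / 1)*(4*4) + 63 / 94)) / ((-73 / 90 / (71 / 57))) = -20889975 / 65189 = -320.45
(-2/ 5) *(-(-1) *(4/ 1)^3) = -128/ 5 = -25.60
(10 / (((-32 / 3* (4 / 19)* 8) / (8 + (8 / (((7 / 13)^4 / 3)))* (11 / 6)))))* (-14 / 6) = 30302435 / 43904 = 690.20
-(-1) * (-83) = -83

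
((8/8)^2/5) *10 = 2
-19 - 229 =-248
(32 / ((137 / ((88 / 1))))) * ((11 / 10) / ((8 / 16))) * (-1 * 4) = -123904 / 685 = -180.88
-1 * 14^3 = -2744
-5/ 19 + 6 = 109/ 19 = 5.74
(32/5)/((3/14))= 448/15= 29.87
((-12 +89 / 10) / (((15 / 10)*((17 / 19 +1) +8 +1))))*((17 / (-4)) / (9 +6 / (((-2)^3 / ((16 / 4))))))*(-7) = -70091 / 74520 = -0.94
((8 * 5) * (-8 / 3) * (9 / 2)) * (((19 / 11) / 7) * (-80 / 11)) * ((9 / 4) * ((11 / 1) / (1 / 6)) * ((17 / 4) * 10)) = 5436467.53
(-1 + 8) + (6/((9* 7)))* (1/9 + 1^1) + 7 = 2666/189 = 14.11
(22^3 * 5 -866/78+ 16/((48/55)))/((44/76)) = 13152066/143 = 91972.49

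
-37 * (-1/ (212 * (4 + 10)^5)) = 37/ 114018688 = 0.00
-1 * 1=-1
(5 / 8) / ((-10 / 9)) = -9 / 16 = -0.56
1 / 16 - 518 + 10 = -8127 / 16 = -507.94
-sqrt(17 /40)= -sqrt(170) /20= -0.65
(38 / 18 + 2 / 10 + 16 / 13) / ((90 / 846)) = 97384 / 2925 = 33.29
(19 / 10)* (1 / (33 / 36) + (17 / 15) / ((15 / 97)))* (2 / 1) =395941 / 12375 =32.00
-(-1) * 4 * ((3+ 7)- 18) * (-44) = 1408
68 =68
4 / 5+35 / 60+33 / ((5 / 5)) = 2063 / 60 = 34.38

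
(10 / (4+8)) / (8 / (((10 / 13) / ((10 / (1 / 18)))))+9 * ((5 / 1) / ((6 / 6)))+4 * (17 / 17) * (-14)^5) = -0.00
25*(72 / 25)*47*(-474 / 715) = -2243.38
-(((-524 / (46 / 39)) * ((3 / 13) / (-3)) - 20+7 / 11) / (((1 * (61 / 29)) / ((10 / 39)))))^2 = -131196084100 / 40251995641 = -3.26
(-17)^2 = 289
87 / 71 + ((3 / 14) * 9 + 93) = 95577 / 994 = 96.15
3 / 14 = 0.21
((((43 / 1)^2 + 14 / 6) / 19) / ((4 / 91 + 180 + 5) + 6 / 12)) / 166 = 505414 / 159761139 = 0.00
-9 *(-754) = 6786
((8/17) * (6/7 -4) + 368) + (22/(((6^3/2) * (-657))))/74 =114508223843/312419268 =366.52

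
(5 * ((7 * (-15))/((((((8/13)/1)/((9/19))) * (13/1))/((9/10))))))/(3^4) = -105/304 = -0.35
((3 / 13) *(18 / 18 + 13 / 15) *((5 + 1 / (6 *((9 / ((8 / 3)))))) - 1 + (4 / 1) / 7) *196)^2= 168769785856 / 1108809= 152208.17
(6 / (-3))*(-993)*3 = 5958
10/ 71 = 0.14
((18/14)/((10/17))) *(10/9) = 17/7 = 2.43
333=333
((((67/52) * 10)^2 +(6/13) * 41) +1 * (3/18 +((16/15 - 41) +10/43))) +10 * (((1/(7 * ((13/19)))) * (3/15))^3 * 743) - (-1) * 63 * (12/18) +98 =2779673707969/9721065900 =285.94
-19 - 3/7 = -136/7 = -19.43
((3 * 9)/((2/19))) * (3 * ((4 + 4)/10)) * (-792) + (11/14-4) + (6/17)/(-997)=-578453929881/1186430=-487558.41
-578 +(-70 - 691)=-1339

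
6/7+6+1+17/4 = 339/28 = 12.11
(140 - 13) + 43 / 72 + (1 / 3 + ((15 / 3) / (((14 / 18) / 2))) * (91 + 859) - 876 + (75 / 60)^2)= 11559521 / 1008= 11467.78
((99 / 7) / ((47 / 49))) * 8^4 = 2838528 / 47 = 60394.21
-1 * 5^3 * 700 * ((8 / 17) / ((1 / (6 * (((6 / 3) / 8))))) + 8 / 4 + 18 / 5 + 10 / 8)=-11239375 / 17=-661139.71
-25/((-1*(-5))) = -5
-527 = -527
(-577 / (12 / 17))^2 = 96216481 / 144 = 668170.01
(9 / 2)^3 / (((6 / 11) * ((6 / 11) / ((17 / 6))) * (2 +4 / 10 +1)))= 16335 / 64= 255.23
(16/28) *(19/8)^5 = 2476099/57344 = 43.18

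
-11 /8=-1.38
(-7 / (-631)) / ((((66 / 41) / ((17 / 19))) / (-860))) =-5.30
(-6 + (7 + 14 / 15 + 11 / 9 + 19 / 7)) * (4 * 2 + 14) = 40678 / 315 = 129.14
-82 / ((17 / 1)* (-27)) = 82 / 459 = 0.18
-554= -554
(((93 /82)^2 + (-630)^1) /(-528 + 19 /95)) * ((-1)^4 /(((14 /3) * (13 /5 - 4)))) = -0.18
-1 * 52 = -52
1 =1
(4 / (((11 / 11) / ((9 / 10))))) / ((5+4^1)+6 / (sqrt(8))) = 36 / 85 - 6*sqrt(2) / 85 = 0.32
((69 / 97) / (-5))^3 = -328509 / 114084125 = -0.00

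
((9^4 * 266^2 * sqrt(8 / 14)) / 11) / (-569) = -132637176 * sqrt(7) / 6259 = -56067.26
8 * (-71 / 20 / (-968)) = 71 / 2420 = 0.03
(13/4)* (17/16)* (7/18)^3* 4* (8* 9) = 58.49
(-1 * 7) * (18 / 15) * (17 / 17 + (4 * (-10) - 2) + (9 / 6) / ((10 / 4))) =8484 / 25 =339.36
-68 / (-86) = 34 / 43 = 0.79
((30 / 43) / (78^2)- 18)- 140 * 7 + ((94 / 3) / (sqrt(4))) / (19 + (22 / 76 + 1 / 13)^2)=-203023222757467 / 203597140890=-997.18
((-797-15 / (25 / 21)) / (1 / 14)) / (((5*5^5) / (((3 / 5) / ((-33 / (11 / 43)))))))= 56672 / 16796875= 0.00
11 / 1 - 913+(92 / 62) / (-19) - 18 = -541926 / 589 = -920.08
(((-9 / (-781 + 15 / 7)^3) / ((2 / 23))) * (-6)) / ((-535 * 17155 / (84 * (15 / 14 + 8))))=81154143 / 743673061783359200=0.00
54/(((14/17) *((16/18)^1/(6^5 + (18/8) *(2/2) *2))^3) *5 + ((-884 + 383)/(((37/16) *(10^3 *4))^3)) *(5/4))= -228086648034490744542225000000/3316236488302165219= -68778764373.12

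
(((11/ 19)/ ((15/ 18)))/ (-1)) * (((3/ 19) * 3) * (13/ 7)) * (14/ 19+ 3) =-548262/ 240065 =-2.28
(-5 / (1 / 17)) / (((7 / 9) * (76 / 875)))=-95625 / 76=-1258.22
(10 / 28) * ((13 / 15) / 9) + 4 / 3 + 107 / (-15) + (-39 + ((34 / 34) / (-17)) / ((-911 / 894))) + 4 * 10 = -137801749 / 29270430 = -4.71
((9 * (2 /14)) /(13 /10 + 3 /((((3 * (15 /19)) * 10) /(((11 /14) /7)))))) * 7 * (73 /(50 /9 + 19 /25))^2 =728407687500 /796116671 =914.95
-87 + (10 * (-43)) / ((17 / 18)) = -9219 / 17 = -542.29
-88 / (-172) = 22 / 43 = 0.51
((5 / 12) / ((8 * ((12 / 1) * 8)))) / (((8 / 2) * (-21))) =-5 / 774144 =-0.00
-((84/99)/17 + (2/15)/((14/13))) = -1137/6545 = -0.17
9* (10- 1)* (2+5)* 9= 5103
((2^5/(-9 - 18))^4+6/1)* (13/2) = 27541943/531441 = 51.83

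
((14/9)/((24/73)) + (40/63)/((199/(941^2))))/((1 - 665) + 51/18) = -425742703/99468558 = -4.28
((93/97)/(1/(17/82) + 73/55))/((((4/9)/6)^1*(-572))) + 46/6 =16465799/2148744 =7.66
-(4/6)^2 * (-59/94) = 118/423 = 0.28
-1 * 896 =-896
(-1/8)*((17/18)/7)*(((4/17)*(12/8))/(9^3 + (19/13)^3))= -0.00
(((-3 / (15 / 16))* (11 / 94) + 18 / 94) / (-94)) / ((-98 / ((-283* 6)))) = 36507 / 1082410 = 0.03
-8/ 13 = -0.62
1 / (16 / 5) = 5 / 16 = 0.31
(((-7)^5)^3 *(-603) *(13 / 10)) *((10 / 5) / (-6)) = -12405378225481059 / 10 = -1240537822548105.90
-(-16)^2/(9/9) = -256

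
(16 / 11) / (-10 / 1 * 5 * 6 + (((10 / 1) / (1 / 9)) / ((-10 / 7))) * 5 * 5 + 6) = -16 / 20559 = -0.00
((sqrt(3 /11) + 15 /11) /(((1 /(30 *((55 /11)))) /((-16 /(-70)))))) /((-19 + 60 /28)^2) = 420 *sqrt(33) /38291 + 6300 /38291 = 0.23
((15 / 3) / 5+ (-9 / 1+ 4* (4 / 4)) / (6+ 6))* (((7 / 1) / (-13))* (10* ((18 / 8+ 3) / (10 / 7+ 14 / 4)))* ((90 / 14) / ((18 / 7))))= -60025 / 7176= -8.36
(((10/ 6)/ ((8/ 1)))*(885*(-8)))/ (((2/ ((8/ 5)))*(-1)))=1180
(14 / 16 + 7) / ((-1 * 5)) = -63 / 40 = -1.58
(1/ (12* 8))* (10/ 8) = 5/ 384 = 0.01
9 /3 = 3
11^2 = 121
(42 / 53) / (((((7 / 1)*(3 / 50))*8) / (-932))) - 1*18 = -12604 / 53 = -237.81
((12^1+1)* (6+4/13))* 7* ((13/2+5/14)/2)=1968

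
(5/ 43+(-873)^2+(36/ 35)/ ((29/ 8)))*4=133052550656/ 43645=3048517.60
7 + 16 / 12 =25 / 3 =8.33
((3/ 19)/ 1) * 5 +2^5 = 623/ 19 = 32.79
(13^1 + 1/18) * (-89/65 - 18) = -59173/234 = -252.88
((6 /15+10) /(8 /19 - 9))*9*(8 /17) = -71136 /13855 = -5.13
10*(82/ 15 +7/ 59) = 9886/ 177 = 55.85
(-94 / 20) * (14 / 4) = -329 / 20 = -16.45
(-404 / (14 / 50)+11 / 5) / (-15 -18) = 50423 / 1155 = 43.66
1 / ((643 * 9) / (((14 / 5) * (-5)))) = -14 / 5787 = -0.00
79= 79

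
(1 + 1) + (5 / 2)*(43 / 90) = 115 / 36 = 3.19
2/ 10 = 1/ 5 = 0.20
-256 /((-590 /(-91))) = -11648 /295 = -39.48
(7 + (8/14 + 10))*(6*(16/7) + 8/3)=14104/49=287.84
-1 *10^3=-1000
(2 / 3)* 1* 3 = 2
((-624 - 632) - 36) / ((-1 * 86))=646 / 43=15.02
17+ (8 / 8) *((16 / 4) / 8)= 35 / 2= 17.50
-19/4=-4.75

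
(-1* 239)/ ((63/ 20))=-4780/ 63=-75.87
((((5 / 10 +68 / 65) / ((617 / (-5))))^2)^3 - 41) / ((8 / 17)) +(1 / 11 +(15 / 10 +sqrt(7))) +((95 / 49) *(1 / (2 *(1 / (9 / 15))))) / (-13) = -6289211189675317216999867490853 / 73490266825774550389253744128 +sqrt(7) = -82.93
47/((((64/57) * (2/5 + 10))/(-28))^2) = 187061175/692224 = 270.23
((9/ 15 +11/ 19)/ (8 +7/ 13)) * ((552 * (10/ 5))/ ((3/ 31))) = 16610048/ 10545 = 1575.16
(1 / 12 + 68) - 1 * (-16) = 1009 / 12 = 84.08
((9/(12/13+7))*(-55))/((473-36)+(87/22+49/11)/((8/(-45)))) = -1132560/7064461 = -0.16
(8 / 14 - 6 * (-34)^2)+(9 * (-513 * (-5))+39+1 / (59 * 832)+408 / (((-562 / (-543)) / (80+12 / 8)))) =4665242330415 / 96556096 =48316.39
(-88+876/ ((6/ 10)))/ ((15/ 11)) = 15092/ 15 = 1006.13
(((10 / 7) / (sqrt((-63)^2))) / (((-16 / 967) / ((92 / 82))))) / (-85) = 22241 / 1229508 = 0.02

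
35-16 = 19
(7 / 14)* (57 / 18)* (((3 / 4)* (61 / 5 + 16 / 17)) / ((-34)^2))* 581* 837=10320681231 / 1572160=6564.65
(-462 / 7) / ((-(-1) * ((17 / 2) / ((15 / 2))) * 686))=-495 / 5831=-0.08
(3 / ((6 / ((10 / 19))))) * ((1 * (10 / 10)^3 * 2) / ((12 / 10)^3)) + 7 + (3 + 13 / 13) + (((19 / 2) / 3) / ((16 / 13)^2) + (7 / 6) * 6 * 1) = 5356889 / 262656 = 20.40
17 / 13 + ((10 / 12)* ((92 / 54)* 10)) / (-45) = 0.99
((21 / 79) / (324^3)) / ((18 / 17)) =119 / 16121794176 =0.00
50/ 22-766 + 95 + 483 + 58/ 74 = -75272/ 407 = -184.94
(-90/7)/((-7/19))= 1710/49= 34.90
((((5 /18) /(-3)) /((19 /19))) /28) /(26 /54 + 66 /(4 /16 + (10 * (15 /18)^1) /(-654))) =-665 /56037368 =-0.00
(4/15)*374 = 1496/15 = 99.73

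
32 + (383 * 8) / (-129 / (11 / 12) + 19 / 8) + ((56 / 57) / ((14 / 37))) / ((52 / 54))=37740646 / 3007225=12.55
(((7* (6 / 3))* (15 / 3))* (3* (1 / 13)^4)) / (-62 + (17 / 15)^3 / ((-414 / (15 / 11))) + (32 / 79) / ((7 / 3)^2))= -832948231500 / 7015780257273203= -0.00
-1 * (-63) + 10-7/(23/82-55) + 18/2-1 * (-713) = 509677/641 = 795.13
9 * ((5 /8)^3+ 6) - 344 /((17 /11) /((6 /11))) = -567627 /8704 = -65.21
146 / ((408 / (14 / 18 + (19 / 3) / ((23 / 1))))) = 0.38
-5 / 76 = -0.07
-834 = -834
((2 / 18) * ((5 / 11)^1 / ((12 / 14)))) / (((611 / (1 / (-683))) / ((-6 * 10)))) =350 / 41313987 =0.00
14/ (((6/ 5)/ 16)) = 560/ 3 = 186.67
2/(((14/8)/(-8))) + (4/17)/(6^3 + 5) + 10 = 22570/26299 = 0.86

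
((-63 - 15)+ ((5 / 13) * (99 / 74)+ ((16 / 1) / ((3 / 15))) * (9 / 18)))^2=1300395721 / 925444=1405.16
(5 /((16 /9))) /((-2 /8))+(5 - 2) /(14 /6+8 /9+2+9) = -1413 /128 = -11.04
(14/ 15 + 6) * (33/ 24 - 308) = -31889/ 15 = -2125.93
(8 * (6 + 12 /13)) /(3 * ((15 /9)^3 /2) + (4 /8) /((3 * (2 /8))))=12960 /1781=7.28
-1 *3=-3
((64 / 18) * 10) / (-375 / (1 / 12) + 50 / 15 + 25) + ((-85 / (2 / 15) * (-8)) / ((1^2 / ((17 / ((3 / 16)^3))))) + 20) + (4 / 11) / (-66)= 38429478735610 / 2921787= 13152731.10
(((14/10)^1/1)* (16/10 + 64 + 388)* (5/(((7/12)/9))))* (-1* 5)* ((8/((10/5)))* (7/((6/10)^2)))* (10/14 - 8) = 138801600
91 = 91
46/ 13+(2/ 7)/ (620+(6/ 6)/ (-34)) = 6788322/ 1918189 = 3.54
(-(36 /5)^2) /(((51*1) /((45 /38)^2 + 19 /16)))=-403893 /153425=-2.63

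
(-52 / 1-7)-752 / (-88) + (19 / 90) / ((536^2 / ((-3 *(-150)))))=-159448235 / 3160256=-50.45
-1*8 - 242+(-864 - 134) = -1248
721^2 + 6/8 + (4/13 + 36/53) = 1432686583/2756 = 519842.74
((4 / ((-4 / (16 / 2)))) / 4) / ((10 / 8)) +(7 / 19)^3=-53157 / 34295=-1.55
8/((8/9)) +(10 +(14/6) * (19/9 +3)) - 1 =808/27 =29.93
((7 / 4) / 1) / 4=7 / 16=0.44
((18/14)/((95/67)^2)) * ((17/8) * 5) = 686817/101080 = 6.79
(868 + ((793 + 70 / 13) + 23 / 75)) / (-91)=-1625024 / 88725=-18.32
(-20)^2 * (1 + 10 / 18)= 5600 / 9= 622.22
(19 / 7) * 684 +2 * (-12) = 12828 / 7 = 1832.57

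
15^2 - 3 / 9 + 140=364.67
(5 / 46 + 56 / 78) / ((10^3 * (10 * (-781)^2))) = 1483 / 10942700340000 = 0.00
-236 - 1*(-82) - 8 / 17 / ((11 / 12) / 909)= -116062 / 187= -620.65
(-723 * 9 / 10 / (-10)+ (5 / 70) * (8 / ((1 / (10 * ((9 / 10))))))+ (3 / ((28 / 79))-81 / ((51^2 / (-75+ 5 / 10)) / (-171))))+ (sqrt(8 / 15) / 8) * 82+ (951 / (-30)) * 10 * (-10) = 41 * sqrt(30) / 30+ 144237134 / 50575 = 2859.43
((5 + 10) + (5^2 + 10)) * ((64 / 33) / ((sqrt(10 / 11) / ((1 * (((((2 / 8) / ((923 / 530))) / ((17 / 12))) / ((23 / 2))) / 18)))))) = 169600 * sqrt(110) / 35728407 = 0.05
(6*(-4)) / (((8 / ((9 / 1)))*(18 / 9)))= -27 / 2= -13.50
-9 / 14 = -0.64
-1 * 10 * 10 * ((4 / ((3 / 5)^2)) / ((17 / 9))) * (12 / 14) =-60000 / 119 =-504.20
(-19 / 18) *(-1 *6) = 19 / 3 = 6.33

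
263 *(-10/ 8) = -328.75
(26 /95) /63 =0.00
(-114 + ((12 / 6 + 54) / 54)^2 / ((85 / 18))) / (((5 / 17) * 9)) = -783322 / 18225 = -42.98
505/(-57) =-505/57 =-8.86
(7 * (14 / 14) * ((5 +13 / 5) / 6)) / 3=133 / 45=2.96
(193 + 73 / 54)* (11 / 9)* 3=115445 / 162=712.62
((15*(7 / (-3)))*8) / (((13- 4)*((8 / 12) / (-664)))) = 92960 / 3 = 30986.67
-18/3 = -6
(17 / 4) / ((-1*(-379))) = 17 / 1516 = 0.01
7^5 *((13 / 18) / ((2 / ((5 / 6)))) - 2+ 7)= 19244015 / 216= 89092.66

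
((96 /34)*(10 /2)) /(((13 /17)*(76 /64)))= 3840 /247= 15.55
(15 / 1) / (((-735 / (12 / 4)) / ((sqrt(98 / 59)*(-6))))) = 18*sqrt(118) / 413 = 0.47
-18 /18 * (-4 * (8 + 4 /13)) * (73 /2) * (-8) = -126144 /13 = -9703.38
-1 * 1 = -1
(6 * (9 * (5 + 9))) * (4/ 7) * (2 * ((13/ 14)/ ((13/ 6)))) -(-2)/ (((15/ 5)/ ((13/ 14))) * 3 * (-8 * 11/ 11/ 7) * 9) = 1679525/ 4536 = 370.27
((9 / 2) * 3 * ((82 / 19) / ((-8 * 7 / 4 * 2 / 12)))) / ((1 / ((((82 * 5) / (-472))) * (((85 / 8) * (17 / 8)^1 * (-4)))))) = -983763225 / 502208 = -1958.88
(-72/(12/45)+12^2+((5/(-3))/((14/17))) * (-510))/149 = 6343/1043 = 6.08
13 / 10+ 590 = 5913 / 10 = 591.30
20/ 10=2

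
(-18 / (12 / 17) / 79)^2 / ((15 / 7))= 6069 / 124820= 0.05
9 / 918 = 1 / 102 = 0.01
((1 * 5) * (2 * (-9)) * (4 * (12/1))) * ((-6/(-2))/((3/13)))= -56160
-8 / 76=-2 / 19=-0.11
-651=-651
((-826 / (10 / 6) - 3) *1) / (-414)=1.20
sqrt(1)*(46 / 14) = 23 / 7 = 3.29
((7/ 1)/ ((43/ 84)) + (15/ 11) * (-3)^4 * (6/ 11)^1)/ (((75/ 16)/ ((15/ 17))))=6153888/ 442255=13.91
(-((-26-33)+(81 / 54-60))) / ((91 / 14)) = 235 / 13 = 18.08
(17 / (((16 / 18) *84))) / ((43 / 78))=1989 / 4816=0.41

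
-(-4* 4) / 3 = 5.33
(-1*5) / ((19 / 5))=-25 / 19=-1.32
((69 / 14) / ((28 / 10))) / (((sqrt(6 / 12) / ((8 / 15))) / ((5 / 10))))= 23 * sqrt(2) / 49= 0.66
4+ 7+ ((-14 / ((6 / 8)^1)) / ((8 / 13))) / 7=20 / 3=6.67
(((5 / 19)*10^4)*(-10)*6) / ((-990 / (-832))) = -132695.37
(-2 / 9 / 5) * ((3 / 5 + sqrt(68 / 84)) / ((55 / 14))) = -0.02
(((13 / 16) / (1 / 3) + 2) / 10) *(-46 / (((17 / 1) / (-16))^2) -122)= -1669707 / 23120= -72.22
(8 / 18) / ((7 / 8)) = 32 / 63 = 0.51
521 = 521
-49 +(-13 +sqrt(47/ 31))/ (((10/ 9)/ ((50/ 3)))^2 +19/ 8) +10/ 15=-53.28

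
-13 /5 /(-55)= 13 /275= 0.05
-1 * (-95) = 95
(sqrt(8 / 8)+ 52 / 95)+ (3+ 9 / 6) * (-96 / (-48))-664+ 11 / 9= -557657 / 855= -652.23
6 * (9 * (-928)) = -50112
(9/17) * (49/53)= 0.49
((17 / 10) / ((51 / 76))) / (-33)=-38 / 495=-0.08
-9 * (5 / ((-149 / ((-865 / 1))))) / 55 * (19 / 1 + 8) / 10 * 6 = -126117 / 1639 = -76.95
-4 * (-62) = 248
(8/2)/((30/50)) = 20/3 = 6.67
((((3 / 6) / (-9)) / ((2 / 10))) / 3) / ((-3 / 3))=5 / 54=0.09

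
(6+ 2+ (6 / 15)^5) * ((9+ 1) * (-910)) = -9111648 / 125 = -72893.18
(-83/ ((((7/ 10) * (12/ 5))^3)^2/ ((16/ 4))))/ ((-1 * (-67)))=-20263671875/ 91941281712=-0.22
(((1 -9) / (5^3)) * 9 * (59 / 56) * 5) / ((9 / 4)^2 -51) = 2832 / 42875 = 0.07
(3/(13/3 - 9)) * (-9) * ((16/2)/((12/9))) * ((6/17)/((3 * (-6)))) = -81/119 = -0.68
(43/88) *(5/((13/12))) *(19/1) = 12255/286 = 42.85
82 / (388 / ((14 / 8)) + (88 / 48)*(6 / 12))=6888 / 18701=0.37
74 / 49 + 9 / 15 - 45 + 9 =-8303 / 245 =-33.89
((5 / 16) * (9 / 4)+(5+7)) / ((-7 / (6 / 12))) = -813 / 896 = -0.91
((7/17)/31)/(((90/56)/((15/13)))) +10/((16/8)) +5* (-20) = -1952339/20553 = -94.99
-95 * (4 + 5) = -855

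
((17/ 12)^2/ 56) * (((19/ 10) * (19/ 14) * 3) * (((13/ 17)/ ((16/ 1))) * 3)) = 79781/ 2007040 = 0.04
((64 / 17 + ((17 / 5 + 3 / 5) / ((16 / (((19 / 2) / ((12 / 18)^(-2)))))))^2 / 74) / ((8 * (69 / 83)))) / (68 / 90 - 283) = -639349415 / 317511994176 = -0.00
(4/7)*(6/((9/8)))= 64/21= 3.05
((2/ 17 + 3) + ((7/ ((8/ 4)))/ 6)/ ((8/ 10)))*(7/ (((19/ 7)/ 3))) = 153811/ 5168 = 29.76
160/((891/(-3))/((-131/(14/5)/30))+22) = 2096/2783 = 0.75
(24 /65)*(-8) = -192 /65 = -2.95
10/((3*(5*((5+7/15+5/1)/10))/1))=100/157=0.64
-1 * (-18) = 18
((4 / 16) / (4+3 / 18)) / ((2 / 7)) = 0.21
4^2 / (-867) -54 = -46834 / 867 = -54.02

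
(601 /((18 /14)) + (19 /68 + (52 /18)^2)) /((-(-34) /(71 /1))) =186175561 /187272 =994.15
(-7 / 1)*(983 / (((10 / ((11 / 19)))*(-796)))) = 0.50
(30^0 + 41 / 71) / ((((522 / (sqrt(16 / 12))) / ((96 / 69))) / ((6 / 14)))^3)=524288*sqrt(3) / 250863919897311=0.00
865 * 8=6920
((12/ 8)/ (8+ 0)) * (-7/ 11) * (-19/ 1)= 399/ 176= 2.27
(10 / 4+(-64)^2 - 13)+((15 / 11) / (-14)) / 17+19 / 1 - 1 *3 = 5368856 / 1309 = 4101.49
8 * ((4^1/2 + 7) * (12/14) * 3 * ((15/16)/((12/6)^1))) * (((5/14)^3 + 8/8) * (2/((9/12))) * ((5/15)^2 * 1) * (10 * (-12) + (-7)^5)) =-2185360335/4802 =-455093.78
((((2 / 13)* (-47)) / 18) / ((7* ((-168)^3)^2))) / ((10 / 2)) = -47 / 92068188125921280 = -0.00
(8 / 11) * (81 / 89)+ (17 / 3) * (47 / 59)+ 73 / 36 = 14979557 / 2079396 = 7.20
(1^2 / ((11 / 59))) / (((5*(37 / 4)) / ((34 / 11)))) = 8024 / 22385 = 0.36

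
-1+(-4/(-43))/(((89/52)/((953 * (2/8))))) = 45729/3827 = 11.95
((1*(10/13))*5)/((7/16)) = 800/91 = 8.79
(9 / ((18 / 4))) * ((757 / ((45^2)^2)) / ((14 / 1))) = 757 / 28704375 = 0.00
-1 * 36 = -36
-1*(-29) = 29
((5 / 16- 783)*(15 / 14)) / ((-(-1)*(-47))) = 26835 / 1504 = 17.84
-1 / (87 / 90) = -30 / 29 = -1.03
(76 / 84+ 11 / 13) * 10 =17.51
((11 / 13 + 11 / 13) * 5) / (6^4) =55 / 8424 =0.01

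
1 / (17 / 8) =8 / 17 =0.47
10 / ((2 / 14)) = 70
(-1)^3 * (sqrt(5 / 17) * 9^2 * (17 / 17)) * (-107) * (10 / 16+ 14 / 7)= 182007 * sqrt(85) / 136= 12338.39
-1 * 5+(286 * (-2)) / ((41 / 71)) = -40817 / 41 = -995.54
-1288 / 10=-644 / 5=-128.80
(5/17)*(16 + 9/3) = 95/17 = 5.59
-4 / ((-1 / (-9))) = -36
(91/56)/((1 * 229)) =13/1832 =0.01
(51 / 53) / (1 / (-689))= -663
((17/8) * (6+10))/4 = 17/2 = 8.50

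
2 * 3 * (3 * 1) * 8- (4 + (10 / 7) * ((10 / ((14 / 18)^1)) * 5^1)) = 2360 / 49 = 48.16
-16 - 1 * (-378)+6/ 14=2537/ 7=362.43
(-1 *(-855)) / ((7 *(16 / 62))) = 26505 / 56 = 473.30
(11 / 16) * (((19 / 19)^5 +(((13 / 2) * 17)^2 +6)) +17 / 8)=1075305 / 128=8400.82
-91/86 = -1.06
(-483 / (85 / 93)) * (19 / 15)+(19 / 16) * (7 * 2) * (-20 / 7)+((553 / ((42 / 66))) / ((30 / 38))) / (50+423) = -78350851 / 109650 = -714.55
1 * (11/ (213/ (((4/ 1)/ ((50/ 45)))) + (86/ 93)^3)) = 17695854/ 96454357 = 0.18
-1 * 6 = -6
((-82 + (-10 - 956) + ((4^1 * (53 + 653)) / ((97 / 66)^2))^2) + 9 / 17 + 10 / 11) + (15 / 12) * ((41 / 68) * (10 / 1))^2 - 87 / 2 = 7692192466088180151 / 4502953348784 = 1708254.98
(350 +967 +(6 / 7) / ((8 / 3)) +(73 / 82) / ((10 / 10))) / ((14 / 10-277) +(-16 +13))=-7566535 / 1599164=-4.73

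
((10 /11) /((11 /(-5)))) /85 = -10 /2057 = -0.00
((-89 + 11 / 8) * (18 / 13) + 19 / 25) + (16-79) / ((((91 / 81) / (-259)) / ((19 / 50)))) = 7018081 / 1300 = 5398.52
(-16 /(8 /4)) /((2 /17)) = -68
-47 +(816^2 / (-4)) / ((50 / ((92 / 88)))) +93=-944518 / 275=-3434.61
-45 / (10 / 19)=-171 / 2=-85.50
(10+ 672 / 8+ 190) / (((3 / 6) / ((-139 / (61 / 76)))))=-6000352 / 61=-98366.43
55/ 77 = 5/ 7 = 0.71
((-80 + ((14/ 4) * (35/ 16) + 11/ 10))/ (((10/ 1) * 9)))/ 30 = -11399/ 432000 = -0.03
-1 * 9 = -9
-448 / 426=-224 / 213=-1.05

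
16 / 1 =16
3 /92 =0.03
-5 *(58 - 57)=-5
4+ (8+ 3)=15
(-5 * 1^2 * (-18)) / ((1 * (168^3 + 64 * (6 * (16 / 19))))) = 285 / 15016192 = 0.00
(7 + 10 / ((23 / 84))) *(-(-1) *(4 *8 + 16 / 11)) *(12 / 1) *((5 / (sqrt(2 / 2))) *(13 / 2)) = 567840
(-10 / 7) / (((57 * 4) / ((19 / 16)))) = -5 / 672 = -0.01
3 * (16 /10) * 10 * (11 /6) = 88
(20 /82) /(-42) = -5 /861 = -0.01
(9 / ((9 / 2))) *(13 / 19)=26 / 19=1.37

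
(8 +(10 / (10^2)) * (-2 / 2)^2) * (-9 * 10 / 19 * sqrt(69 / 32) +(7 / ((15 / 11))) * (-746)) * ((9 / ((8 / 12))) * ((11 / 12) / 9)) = -8530137 / 200 - 8019 * sqrt(138) / 1216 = -42728.15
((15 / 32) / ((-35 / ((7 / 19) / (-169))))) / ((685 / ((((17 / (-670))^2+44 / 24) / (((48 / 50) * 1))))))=2469817 / 30332045153280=0.00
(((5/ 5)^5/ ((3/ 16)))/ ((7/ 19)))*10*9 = 9120/ 7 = 1302.86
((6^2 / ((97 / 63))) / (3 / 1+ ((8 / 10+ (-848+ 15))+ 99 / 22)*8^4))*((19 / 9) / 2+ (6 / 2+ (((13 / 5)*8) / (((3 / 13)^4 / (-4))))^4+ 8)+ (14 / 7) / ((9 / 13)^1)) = -557988169065863467523438810278 / 109229344426792125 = -5108409026842.04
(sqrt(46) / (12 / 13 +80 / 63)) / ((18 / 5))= 455 * sqrt(46) / 3592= 0.86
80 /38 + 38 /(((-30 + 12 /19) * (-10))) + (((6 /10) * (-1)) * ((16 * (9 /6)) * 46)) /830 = 31603573 /21999150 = 1.44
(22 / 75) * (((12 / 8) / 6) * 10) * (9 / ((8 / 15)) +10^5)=1760297 / 24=73345.71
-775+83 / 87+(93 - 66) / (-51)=-1145597 / 1479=-774.58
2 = 2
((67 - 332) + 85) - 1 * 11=-191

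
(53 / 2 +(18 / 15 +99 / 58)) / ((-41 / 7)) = -728 / 145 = -5.02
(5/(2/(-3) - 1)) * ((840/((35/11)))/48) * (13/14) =-429/28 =-15.32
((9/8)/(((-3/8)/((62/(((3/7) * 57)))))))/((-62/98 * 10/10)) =686/57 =12.04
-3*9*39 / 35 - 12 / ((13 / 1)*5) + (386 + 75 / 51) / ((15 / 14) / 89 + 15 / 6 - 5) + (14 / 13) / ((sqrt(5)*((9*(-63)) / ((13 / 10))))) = -446020501 / 2397850 - sqrt(5) / 2025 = -186.01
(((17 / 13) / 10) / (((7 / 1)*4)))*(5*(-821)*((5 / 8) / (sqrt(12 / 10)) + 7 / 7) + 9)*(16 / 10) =-69632 / 2275-13957*sqrt(30) / 4368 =-48.11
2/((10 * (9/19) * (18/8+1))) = 76/585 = 0.13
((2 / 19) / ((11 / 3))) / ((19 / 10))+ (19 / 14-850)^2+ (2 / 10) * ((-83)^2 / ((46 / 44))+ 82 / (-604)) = 9751572530254749 / 13515457340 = 721512.58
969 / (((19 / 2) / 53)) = 5406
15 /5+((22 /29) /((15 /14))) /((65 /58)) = 3541 /975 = 3.63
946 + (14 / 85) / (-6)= 241223 / 255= 945.97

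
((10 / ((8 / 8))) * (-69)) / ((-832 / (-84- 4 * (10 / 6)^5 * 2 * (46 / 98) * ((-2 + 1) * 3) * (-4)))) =-75710135 / 137592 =-550.25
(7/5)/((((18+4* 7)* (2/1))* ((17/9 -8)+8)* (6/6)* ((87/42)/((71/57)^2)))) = 247009/40933790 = 0.01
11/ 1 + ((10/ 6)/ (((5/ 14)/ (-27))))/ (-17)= 313/ 17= 18.41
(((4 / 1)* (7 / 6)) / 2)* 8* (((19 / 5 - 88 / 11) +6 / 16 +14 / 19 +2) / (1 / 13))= -75257 / 285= -264.06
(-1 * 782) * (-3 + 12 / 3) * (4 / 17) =-184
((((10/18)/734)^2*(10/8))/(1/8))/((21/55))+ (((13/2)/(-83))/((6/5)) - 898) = -68309705958349/76063188348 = -898.07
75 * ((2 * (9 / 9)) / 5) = 30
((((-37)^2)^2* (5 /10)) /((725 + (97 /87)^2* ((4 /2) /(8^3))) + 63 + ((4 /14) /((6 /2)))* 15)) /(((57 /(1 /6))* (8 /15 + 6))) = 756561312480 /1424110417891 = 0.53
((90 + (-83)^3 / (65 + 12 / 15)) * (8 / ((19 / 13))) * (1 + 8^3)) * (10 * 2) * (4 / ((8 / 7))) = -79447446000 / 47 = -1690371191.49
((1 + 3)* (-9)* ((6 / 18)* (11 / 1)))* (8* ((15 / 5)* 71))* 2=-449856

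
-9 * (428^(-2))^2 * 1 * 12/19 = -27/159392794816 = -0.00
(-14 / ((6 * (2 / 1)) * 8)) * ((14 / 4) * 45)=-22.97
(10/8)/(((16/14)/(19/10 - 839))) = -58597/64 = -915.58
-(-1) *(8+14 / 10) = 47 / 5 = 9.40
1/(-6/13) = -13/6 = -2.17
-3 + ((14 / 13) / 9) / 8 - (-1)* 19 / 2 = 3049 / 468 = 6.51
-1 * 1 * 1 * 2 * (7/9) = -14/9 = -1.56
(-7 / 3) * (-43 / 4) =301 / 12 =25.08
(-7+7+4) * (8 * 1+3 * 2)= 56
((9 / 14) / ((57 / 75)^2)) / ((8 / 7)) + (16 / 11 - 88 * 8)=-701.57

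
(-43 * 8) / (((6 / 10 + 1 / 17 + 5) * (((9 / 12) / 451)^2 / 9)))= -95159123840 / 481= -197836016.30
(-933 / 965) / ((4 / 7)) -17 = -18.69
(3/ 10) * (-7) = -21/ 10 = -2.10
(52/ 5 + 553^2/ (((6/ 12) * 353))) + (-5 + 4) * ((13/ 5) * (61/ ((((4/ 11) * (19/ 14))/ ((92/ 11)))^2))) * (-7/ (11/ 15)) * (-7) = -3041960.71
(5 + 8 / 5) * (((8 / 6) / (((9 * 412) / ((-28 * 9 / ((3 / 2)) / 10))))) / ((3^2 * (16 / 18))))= -77 / 15450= -0.00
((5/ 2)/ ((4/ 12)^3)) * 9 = 1215/ 2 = 607.50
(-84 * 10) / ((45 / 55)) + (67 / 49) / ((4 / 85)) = -997.61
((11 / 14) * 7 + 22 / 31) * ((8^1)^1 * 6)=9240 / 31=298.06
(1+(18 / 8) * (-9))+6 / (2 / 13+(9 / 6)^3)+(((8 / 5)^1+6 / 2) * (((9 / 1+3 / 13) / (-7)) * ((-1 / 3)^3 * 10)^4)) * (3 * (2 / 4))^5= -1793501657 / 97385652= -18.42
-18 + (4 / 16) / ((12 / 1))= -863 / 48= -17.98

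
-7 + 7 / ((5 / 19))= 98 / 5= 19.60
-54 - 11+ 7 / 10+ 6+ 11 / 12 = -3443 / 60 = -57.38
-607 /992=-0.61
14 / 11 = 1.27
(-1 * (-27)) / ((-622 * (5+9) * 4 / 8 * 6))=-9 / 8708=-0.00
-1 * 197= -197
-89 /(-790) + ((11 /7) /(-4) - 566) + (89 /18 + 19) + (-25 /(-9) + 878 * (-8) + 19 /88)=-16562811527 /2189880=-7563.34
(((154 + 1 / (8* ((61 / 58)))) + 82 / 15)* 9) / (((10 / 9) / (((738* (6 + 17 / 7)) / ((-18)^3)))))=-1412896777 / 1024800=-1378.70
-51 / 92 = -0.55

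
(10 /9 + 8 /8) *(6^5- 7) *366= 18008542 /3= 6002847.33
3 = 3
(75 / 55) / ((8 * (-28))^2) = 15 / 551936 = 0.00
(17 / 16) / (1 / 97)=1649 / 16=103.06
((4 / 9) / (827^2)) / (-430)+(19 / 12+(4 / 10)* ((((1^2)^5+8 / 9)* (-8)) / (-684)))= 1441244264261 / 905207388660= 1.59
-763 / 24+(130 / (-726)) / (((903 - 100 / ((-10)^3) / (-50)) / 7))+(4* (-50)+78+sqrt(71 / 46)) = -201646239889 / 1311153096+sqrt(3266) / 46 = -152.55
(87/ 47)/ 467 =87/ 21949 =0.00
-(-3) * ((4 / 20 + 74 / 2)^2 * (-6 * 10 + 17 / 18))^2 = 12522601210188 / 625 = 20036161936.30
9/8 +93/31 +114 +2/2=953/8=119.12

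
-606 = -606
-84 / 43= -1.95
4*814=3256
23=23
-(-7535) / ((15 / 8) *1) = 12056 / 3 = 4018.67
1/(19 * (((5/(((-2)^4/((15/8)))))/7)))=896/1425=0.63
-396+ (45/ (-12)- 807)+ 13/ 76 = -22925/ 19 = -1206.58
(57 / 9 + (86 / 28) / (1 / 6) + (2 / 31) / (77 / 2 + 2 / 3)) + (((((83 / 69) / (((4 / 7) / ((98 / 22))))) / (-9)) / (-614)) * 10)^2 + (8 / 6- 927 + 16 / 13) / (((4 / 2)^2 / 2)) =-20406510768259872857057 / 46648346325896755440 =-437.45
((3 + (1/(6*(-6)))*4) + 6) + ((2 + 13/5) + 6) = 877/45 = 19.49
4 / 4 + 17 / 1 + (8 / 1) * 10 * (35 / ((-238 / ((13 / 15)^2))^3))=1974334667632 / 109685795625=18.00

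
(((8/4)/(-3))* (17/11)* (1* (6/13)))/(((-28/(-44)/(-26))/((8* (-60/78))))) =-10880/91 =-119.56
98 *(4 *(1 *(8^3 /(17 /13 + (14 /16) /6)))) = 125239296 /907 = 138080.81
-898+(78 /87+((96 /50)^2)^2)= -10008555936 /11328125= -883.51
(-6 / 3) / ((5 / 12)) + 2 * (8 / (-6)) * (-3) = 16 / 5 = 3.20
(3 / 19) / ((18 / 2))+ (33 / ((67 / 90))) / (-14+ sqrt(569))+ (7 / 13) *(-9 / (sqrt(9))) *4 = -88521245 / 18518331+ 2970 *sqrt(569) / 24991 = -1.95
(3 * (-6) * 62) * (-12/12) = 1116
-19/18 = -1.06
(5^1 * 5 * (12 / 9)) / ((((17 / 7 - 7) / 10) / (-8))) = 1750 / 3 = 583.33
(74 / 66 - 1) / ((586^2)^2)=0.00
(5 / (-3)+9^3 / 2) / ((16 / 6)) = 2177 / 16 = 136.06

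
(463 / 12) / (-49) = -463 / 588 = -0.79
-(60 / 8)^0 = -1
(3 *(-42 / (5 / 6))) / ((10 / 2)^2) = -6.05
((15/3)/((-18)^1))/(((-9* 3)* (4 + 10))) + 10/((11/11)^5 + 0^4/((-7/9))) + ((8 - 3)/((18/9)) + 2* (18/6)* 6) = 48.50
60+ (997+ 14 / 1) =1071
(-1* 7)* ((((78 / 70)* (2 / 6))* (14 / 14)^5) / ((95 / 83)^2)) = -89557 / 45125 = -1.98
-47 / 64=-0.73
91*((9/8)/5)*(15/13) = 189/8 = 23.62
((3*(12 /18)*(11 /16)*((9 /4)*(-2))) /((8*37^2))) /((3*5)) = -33 /876160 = -0.00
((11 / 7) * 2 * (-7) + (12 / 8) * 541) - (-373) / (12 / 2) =2555 / 3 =851.67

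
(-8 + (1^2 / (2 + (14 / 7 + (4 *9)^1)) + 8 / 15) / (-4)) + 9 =413 / 480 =0.86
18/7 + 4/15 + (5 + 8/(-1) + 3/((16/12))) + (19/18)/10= 691/315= 2.19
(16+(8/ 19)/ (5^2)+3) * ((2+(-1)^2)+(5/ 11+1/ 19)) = 6621189/ 99275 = 66.70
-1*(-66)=66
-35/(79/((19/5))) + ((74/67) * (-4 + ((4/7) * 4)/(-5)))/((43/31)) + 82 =611526819/7965965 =76.77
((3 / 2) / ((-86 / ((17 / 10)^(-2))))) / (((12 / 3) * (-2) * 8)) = 75 / 795328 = 0.00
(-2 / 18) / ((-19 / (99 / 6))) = 0.10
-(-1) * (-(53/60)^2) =-2809/3600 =-0.78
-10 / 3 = -3.33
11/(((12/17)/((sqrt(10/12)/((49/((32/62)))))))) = 374 * sqrt(30)/13671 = 0.15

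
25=25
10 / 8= 5 / 4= 1.25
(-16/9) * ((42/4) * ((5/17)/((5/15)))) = -280/17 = -16.47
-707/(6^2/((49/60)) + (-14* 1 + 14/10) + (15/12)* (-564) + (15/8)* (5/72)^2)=2394524160/2281095263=1.05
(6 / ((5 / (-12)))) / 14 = -36 / 35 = -1.03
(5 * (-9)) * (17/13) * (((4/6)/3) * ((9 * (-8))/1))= 12240/13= 941.54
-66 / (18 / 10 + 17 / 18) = -5940 / 247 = -24.05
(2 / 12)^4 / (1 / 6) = 1 / 216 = 0.00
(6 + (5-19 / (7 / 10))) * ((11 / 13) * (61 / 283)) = -75823 / 25753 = -2.94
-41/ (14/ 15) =-615/ 14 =-43.93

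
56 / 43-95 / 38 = -103 / 86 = -1.20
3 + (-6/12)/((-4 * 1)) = 25/8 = 3.12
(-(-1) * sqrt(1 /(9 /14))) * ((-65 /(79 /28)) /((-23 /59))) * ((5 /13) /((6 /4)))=82600 * sqrt(14) /16353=18.90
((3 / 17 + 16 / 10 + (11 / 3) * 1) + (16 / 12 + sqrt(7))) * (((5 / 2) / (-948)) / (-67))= 5 * sqrt(7) / 127032 + 24 / 89981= 0.00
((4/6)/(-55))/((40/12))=-1/275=-0.00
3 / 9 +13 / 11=50 / 33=1.52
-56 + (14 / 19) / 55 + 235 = 187069 / 1045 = 179.01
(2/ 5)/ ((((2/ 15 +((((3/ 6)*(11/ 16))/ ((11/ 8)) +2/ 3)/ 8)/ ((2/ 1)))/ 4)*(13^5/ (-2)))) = -0.00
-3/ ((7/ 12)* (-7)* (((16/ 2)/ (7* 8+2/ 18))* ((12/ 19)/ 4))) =9595/ 294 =32.64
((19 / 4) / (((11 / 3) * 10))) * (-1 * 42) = -5.44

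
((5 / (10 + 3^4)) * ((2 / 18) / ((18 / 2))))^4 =625 / 2951927213752881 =0.00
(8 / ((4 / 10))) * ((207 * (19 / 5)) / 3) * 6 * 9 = 283176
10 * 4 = 40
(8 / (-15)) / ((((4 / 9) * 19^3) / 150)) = -180 / 6859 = -0.03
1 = 1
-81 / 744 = -27 / 248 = -0.11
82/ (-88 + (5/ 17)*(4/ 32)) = -11152/ 11963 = -0.93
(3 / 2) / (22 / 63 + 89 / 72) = 0.95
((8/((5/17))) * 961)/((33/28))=22178.72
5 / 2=2.50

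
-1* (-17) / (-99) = -17 / 99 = -0.17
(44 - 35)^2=81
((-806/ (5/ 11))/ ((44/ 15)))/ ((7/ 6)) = -3627/ 7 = -518.14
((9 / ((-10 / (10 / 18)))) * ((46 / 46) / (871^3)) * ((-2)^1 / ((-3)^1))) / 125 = -1 / 247791116625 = -0.00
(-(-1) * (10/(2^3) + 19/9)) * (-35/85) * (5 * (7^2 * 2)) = -207515/306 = -678.15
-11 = -11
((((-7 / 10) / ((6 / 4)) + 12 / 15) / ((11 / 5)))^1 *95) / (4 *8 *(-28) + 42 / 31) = -14725 / 915222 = -0.02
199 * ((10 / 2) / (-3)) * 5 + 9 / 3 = -4966 / 3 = -1655.33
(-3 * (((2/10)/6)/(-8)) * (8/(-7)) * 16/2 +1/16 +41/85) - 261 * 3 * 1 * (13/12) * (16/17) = -7596221/9520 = -797.92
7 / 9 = 0.78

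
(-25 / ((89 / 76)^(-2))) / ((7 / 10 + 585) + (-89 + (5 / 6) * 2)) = -2970375 / 43178488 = -0.07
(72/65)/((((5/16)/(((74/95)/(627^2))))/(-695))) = -1316608/269730175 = -0.00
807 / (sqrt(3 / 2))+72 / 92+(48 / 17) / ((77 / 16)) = 41226 / 30107+269 * sqrt(6) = 660.28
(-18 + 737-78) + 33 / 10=6443 / 10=644.30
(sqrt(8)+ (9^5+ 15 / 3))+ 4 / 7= 2* sqrt(2)+ 413382 / 7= 59057.40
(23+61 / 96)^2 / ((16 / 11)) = 56631971 / 147456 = 384.06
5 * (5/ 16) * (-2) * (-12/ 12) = 25/ 8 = 3.12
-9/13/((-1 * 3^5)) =1/351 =0.00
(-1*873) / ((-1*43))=873 / 43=20.30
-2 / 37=-0.05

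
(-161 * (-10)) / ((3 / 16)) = 25760 / 3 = 8586.67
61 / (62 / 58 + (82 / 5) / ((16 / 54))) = 35380 / 32723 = 1.08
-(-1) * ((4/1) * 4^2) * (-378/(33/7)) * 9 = -508032/11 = -46184.73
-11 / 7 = -1.57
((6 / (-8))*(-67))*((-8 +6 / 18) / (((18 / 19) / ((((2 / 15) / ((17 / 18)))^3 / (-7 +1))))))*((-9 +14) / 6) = 58558 / 368475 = 0.16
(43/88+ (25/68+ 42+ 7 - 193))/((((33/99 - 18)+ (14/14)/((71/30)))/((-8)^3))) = -2919197376/686851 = -4250.12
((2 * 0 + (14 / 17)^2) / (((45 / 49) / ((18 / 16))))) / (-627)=-2401 / 1812030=-0.00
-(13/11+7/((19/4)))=-555/209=-2.66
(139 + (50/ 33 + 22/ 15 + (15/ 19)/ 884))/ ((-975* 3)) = -0.05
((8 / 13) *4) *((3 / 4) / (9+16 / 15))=360 / 1963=0.18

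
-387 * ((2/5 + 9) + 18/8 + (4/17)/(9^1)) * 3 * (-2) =4609041/170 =27112.01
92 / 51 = 1.80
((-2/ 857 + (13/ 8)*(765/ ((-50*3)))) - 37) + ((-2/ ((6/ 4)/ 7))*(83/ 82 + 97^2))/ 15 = -49757437109/ 8432880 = -5900.41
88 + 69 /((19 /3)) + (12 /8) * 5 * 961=7306.39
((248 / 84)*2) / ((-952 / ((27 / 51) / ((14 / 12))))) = -279 / 99127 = -0.00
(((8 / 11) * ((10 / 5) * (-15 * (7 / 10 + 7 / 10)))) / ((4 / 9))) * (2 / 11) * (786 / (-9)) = 132048 / 121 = 1091.31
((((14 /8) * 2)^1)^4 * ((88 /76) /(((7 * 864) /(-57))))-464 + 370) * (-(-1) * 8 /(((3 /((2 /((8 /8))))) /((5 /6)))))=-1101745 /2592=-425.06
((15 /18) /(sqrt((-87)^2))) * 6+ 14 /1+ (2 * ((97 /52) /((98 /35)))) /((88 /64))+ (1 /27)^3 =8585838922 /571377807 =15.03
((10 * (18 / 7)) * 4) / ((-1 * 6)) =-120 / 7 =-17.14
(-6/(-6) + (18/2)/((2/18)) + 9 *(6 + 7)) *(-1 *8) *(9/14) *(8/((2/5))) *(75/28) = -2686500/49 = -54826.53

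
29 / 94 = 0.31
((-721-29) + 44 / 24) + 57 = -4147 / 6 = -691.17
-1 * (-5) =5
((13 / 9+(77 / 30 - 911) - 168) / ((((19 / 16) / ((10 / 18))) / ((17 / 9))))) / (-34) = 386996 / 13851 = 27.94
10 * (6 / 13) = 60 / 13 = 4.62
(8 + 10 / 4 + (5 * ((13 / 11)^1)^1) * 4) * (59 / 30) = 67.13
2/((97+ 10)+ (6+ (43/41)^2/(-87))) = 146247/8262031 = 0.02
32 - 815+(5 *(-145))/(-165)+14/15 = -42772/55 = -777.67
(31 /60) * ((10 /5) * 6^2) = 186 /5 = 37.20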